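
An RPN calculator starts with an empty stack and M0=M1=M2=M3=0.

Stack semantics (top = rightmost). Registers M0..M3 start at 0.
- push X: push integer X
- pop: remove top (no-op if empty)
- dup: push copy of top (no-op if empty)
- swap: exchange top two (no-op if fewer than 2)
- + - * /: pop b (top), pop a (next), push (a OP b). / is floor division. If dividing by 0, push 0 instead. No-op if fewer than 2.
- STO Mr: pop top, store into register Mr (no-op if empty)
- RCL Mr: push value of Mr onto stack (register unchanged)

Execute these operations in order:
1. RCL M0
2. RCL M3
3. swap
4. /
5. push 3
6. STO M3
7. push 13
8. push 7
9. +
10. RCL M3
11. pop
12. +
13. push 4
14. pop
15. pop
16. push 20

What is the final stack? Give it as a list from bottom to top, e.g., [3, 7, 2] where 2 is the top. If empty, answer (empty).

Answer: [20]

Derivation:
After op 1 (RCL M0): stack=[0] mem=[0,0,0,0]
After op 2 (RCL M3): stack=[0,0] mem=[0,0,0,0]
After op 3 (swap): stack=[0,0] mem=[0,0,0,0]
After op 4 (/): stack=[0] mem=[0,0,0,0]
After op 5 (push 3): stack=[0,3] mem=[0,0,0,0]
After op 6 (STO M3): stack=[0] mem=[0,0,0,3]
After op 7 (push 13): stack=[0,13] mem=[0,0,0,3]
After op 8 (push 7): stack=[0,13,7] mem=[0,0,0,3]
After op 9 (+): stack=[0,20] mem=[0,0,0,3]
After op 10 (RCL M3): stack=[0,20,3] mem=[0,0,0,3]
After op 11 (pop): stack=[0,20] mem=[0,0,0,3]
After op 12 (+): stack=[20] mem=[0,0,0,3]
After op 13 (push 4): stack=[20,4] mem=[0,0,0,3]
After op 14 (pop): stack=[20] mem=[0,0,0,3]
After op 15 (pop): stack=[empty] mem=[0,0,0,3]
After op 16 (push 20): stack=[20] mem=[0,0,0,3]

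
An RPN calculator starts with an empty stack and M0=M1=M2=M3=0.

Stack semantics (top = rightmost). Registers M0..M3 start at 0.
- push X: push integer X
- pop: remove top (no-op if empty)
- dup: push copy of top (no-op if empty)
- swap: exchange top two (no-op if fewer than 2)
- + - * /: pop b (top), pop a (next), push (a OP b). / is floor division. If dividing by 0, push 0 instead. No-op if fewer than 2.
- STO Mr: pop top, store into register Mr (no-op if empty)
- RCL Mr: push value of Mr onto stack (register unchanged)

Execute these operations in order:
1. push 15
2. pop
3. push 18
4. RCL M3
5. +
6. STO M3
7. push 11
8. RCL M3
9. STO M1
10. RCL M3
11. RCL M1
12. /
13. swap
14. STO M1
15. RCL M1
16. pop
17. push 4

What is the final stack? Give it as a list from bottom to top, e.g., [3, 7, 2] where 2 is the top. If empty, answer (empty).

Answer: [1, 4]

Derivation:
After op 1 (push 15): stack=[15] mem=[0,0,0,0]
After op 2 (pop): stack=[empty] mem=[0,0,0,0]
After op 3 (push 18): stack=[18] mem=[0,0,0,0]
After op 4 (RCL M3): stack=[18,0] mem=[0,0,0,0]
After op 5 (+): stack=[18] mem=[0,0,0,0]
After op 6 (STO M3): stack=[empty] mem=[0,0,0,18]
After op 7 (push 11): stack=[11] mem=[0,0,0,18]
After op 8 (RCL M3): stack=[11,18] mem=[0,0,0,18]
After op 9 (STO M1): stack=[11] mem=[0,18,0,18]
After op 10 (RCL M3): stack=[11,18] mem=[0,18,0,18]
After op 11 (RCL M1): stack=[11,18,18] mem=[0,18,0,18]
After op 12 (/): stack=[11,1] mem=[0,18,0,18]
After op 13 (swap): stack=[1,11] mem=[0,18,0,18]
After op 14 (STO M1): stack=[1] mem=[0,11,0,18]
After op 15 (RCL M1): stack=[1,11] mem=[0,11,0,18]
After op 16 (pop): stack=[1] mem=[0,11,0,18]
After op 17 (push 4): stack=[1,4] mem=[0,11,0,18]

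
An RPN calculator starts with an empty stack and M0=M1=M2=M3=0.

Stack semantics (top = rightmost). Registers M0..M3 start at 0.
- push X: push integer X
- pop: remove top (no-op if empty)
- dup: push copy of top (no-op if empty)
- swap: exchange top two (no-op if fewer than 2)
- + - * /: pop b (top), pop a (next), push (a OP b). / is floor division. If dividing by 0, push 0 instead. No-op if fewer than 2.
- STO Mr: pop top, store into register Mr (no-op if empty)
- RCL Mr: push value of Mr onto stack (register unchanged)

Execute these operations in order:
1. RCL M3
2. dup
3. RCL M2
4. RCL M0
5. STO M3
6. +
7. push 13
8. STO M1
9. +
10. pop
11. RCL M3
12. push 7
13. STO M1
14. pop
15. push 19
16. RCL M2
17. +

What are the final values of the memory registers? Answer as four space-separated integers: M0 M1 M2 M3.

After op 1 (RCL M3): stack=[0] mem=[0,0,0,0]
After op 2 (dup): stack=[0,0] mem=[0,0,0,0]
After op 3 (RCL M2): stack=[0,0,0] mem=[0,0,0,0]
After op 4 (RCL M0): stack=[0,0,0,0] mem=[0,0,0,0]
After op 5 (STO M3): stack=[0,0,0] mem=[0,0,0,0]
After op 6 (+): stack=[0,0] mem=[0,0,0,0]
After op 7 (push 13): stack=[0,0,13] mem=[0,0,0,0]
After op 8 (STO M1): stack=[0,0] mem=[0,13,0,0]
After op 9 (+): stack=[0] mem=[0,13,0,0]
After op 10 (pop): stack=[empty] mem=[0,13,0,0]
After op 11 (RCL M3): stack=[0] mem=[0,13,0,0]
After op 12 (push 7): stack=[0,7] mem=[0,13,0,0]
After op 13 (STO M1): stack=[0] mem=[0,7,0,0]
After op 14 (pop): stack=[empty] mem=[0,7,0,0]
After op 15 (push 19): stack=[19] mem=[0,7,0,0]
After op 16 (RCL M2): stack=[19,0] mem=[0,7,0,0]
After op 17 (+): stack=[19] mem=[0,7,0,0]

Answer: 0 7 0 0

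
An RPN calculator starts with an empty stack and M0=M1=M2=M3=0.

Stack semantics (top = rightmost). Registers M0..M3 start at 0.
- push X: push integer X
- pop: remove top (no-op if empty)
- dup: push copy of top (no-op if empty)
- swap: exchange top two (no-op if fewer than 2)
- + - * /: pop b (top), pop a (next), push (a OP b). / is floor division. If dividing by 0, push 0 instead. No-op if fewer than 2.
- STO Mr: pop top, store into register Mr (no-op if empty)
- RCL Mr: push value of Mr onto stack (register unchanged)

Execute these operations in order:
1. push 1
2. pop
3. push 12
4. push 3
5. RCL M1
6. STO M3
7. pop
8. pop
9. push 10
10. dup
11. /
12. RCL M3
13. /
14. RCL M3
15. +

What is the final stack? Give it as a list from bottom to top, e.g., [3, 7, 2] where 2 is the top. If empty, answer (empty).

Answer: [0]

Derivation:
After op 1 (push 1): stack=[1] mem=[0,0,0,0]
After op 2 (pop): stack=[empty] mem=[0,0,0,0]
After op 3 (push 12): stack=[12] mem=[0,0,0,0]
After op 4 (push 3): stack=[12,3] mem=[0,0,0,0]
After op 5 (RCL M1): stack=[12,3,0] mem=[0,0,0,0]
After op 6 (STO M3): stack=[12,3] mem=[0,0,0,0]
After op 7 (pop): stack=[12] mem=[0,0,0,0]
After op 8 (pop): stack=[empty] mem=[0,0,0,0]
After op 9 (push 10): stack=[10] mem=[0,0,0,0]
After op 10 (dup): stack=[10,10] mem=[0,0,0,0]
After op 11 (/): stack=[1] mem=[0,0,0,0]
After op 12 (RCL M3): stack=[1,0] mem=[0,0,0,0]
After op 13 (/): stack=[0] mem=[0,0,0,0]
After op 14 (RCL M3): stack=[0,0] mem=[0,0,0,0]
After op 15 (+): stack=[0] mem=[0,0,0,0]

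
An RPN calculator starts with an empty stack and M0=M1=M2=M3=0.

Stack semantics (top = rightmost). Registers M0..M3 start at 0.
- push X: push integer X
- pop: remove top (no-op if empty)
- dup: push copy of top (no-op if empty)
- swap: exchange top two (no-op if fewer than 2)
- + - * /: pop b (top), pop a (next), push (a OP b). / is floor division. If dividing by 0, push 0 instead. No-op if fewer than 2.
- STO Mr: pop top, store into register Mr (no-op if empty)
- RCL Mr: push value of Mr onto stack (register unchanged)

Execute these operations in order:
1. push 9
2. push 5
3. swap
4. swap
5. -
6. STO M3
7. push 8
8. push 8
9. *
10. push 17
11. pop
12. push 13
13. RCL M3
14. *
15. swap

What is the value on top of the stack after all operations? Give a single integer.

After op 1 (push 9): stack=[9] mem=[0,0,0,0]
After op 2 (push 5): stack=[9,5] mem=[0,0,0,0]
After op 3 (swap): stack=[5,9] mem=[0,0,0,0]
After op 4 (swap): stack=[9,5] mem=[0,0,0,0]
After op 5 (-): stack=[4] mem=[0,0,0,0]
After op 6 (STO M3): stack=[empty] mem=[0,0,0,4]
After op 7 (push 8): stack=[8] mem=[0,0,0,4]
After op 8 (push 8): stack=[8,8] mem=[0,0,0,4]
After op 9 (*): stack=[64] mem=[0,0,0,4]
After op 10 (push 17): stack=[64,17] mem=[0,0,0,4]
After op 11 (pop): stack=[64] mem=[0,0,0,4]
After op 12 (push 13): stack=[64,13] mem=[0,0,0,4]
After op 13 (RCL M3): stack=[64,13,4] mem=[0,0,0,4]
After op 14 (*): stack=[64,52] mem=[0,0,0,4]
After op 15 (swap): stack=[52,64] mem=[0,0,0,4]

Answer: 64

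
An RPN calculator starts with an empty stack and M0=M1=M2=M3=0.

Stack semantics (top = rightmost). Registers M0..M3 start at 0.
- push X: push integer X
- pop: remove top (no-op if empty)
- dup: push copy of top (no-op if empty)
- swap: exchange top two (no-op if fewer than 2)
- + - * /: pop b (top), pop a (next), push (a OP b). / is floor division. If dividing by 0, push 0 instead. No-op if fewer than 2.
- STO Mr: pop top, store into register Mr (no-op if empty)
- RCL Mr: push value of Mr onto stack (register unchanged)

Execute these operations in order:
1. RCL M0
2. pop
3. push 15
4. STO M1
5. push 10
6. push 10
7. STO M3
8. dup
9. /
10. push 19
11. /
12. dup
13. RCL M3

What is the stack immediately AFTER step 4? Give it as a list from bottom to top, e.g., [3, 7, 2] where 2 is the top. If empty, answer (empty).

After op 1 (RCL M0): stack=[0] mem=[0,0,0,0]
After op 2 (pop): stack=[empty] mem=[0,0,0,0]
After op 3 (push 15): stack=[15] mem=[0,0,0,0]
After op 4 (STO M1): stack=[empty] mem=[0,15,0,0]

(empty)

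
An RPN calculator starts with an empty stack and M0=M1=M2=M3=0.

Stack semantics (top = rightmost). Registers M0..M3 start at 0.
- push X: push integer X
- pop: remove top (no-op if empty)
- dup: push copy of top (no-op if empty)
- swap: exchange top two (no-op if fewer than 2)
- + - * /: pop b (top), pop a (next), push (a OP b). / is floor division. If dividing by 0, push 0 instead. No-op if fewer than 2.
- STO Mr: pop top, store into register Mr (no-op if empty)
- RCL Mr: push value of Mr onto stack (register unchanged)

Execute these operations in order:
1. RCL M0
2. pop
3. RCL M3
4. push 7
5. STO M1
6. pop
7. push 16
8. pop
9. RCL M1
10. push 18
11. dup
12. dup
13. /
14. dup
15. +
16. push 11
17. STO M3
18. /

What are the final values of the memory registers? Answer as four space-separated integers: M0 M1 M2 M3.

After op 1 (RCL M0): stack=[0] mem=[0,0,0,0]
After op 2 (pop): stack=[empty] mem=[0,0,0,0]
After op 3 (RCL M3): stack=[0] mem=[0,0,0,0]
After op 4 (push 7): stack=[0,7] mem=[0,0,0,0]
After op 5 (STO M1): stack=[0] mem=[0,7,0,0]
After op 6 (pop): stack=[empty] mem=[0,7,0,0]
After op 7 (push 16): stack=[16] mem=[0,7,0,0]
After op 8 (pop): stack=[empty] mem=[0,7,0,0]
After op 9 (RCL M1): stack=[7] mem=[0,7,0,0]
After op 10 (push 18): stack=[7,18] mem=[0,7,0,0]
After op 11 (dup): stack=[7,18,18] mem=[0,7,0,0]
After op 12 (dup): stack=[7,18,18,18] mem=[0,7,0,0]
After op 13 (/): stack=[7,18,1] mem=[0,7,0,0]
After op 14 (dup): stack=[7,18,1,1] mem=[0,7,0,0]
After op 15 (+): stack=[7,18,2] mem=[0,7,0,0]
After op 16 (push 11): stack=[7,18,2,11] mem=[0,7,0,0]
After op 17 (STO M3): stack=[7,18,2] mem=[0,7,0,11]
After op 18 (/): stack=[7,9] mem=[0,7,0,11]

Answer: 0 7 0 11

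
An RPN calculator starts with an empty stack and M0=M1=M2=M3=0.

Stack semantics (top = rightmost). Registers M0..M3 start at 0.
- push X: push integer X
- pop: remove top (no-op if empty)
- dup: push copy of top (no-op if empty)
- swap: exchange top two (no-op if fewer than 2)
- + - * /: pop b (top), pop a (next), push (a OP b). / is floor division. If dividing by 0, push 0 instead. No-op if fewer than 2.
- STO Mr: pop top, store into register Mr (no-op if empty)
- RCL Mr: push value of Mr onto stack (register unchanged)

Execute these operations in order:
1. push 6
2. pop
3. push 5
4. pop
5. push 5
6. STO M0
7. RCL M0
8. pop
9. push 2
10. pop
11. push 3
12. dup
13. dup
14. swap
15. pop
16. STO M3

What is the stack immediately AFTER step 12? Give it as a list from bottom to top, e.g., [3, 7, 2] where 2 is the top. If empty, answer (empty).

After op 1 (push 6): stack=[6] mem=[0,0,0,0]
After op 2 (pop): stack=[empty] mem=[0,0,0,0]
After op 3 (push 5): stack=[5] mem=[0,0,0,0]
After op 4 (pop): stack=[empty] mem=[0,0,0,0]
After op 5 (push 5): stack=[5] mem=[0,0,0,0]
After op 6 (STO M0): stack=[empty] mem=[5,0,0,0]
After op 7 (RCL M0): stack=[5] mem=[5,0,0,0]
After op 8 (pop): stack=[empty] mem=[5,0,0,0]
After op 9 (push 2): stack=[2] mem=[5,0,0,0]
After op 10 (pop): stack=[empty] mem=[5,0,0,0]
After op 11 (push 3): stack=[3] mem=[5,0,0,0]
After op 12 (dup): stack=[3,3] mem=[5,0,0,0]

[3, 3]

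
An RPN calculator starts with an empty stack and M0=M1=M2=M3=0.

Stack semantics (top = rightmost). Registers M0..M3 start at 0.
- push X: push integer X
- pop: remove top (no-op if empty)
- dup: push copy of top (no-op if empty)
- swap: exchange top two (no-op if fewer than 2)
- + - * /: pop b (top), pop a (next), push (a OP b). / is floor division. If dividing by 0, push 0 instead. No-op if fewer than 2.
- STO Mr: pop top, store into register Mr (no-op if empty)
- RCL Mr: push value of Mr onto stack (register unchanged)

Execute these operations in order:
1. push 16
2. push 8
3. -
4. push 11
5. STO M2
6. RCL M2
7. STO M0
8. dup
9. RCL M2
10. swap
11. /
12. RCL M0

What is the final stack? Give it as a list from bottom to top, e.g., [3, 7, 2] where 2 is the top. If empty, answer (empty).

Answer: [8, 1, 11]

Derivation:
After op 1 (push 16): stack=[16] mem=[0,0,0,0]
After op 2 (push 8): stack=[16,8] mem=[0,0,0,0]
After op 3 (-): stack=[8] mem=[0,0,0,0]
After op 4 (push 11): stack=[8,11] mem=[0,0,0,0]
After op 5 (STO M2): stack=[8] mem=[0,0,11,0]
After op 6 (RCL M2): stack=[8,11] mem=[0,0,11,0]
After op 7 (STO M0): stack=[8] mem=[11,0,11,0]
After op 8 (dup): stack=[8,8] mem=[11,0,11,0]
After op 9 (RCL M2): stack=[8,8,11] mem=[11,0,11,0]
After op 10 (swap): stack=[8,11,8] mem=[11,0,11,0]
After op 11 (/): stack=[8,1] mem=[11,0,11,0]
After op 12 (RCL M0): stack=[8,1,11] mem=[11,0,11,0]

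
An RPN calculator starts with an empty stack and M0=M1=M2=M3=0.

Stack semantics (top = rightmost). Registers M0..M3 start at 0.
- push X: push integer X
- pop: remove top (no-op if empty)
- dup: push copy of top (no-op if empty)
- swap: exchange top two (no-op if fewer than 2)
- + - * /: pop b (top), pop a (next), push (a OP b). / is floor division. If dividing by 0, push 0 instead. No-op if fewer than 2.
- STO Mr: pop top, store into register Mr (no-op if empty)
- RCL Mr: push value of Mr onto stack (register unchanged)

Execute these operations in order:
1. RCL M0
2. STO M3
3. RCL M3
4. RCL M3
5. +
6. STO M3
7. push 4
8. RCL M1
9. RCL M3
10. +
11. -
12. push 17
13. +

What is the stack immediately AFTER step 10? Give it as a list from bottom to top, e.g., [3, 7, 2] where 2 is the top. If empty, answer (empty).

After op 1 (RCL M0): stack=[0] mem=[0,0,0,0]
After op 2 (STO M3): stack=[empty] mem=[0,0,0,0]
After op 3 (RCL M3): stack=[0] mem=[0,0,0,0]
After op 4 (RCL M3): stack=[0,0] mem=[0,0,0,0]
After op 5 (+): stack=[0] mem=[0,0,0,0]
After op 6 (STO M3): stack=[empty] mem=[0,0,0,0]
After op 7 (push 4): stack=[4] mem=[0,0,0,0]
After op 8 (RCL M1): stack=[4,0] mem=[0,0,0,0]
After op 9 (RCL M3): stack=[4,0,0] mem=[0,0,0,0]
After op 10 (+): stack=[4,0] mem=[0,0,0,0]

[4, 0]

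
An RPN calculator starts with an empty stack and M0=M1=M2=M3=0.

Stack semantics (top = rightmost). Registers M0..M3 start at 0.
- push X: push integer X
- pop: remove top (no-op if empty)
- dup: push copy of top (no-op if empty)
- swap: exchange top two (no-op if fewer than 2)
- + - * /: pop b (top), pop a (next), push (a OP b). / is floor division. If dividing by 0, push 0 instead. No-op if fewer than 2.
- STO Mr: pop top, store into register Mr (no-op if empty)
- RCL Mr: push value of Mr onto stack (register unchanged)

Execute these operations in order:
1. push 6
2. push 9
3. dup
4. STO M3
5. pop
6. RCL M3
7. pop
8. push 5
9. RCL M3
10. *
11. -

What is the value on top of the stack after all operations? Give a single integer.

After op 1 (push 6): stack=[6] mem=[0,0,0,0]
After op 2 (push 9): stack=[6,9] mem=[0,0,0,0]
After op 3 (dup): stack=[6,9,9] mem=[0,0,0,0]
After op 4 (STO M3): stack=[6,9] mem=[0,0,0,9]
After op 5 (pop): stack=[6] mem=[0,0,0,9]
After op 6 (RCL M3): stack=[6,9] mem=[0,0,0,9]
After op 7 (pop): stack=[6] mem=[0,0,0,9]
After op 8 (push 5): stack=[6,5] mem=[0,0,0,9]
After op 9 (RCL M3): stack=[6,5,9] mem=[0,0,0,9]
After op 10 (*): stack=[6,45] mem=[0,0,0,9]
After op 11 (-): stack=[-39] mem=[0,0,0,9]

Answer: -39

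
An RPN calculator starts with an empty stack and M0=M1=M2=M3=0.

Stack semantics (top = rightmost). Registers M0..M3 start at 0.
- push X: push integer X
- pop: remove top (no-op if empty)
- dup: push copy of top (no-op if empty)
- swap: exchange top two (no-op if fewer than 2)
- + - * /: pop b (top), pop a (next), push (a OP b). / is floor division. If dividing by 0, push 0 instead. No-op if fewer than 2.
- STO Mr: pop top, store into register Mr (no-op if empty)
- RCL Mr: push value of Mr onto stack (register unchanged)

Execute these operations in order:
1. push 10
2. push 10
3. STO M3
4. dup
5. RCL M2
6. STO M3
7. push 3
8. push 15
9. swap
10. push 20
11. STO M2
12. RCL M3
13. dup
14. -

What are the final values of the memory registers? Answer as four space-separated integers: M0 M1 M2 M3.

After op 1 (push 10): stack=[10] mem=[0,0,0,0]
After op 2 (push 10): stack=[10,10] mem=[0,0,0,0]
After op 3 (STO M3): stack=[10] mem=[0,0,0,10]
After op 4 (dup): stack=[10,10] mem=[0,0,0,10]
After op 5 (RCL M2): stack=[10,10,0] mem=[0,0,0,10]
After op 6 (STO M3): stack=[10,10] mem=[0,0,0,0]
After op 7 (push 3): stack=[10,10,3] mem=[0,0,0,0]
After op 8 (push 15): stack=[10,10,3,15] mem=[0,0,0,0]
After op 9 (swap): stack=[10,10,15,3] mem=[0,0,0,0]
After op 10 (push 20): stack=[10,10,15,3,20] mem=[0,0,0,0]
After op 11 (STO M2): stack=[10,10,15,3] mem=[0,0,20,0]
After op 12 (RCL M3): stack=[10,10,15,3,0] mem=[0,0,20,0]
After op 13 (dup): stack=[10,10,15,3,0,0] mem=[0,0,20,0]
After op 14 (-): stack=[10,10,15,3,0] mem=[0,0,20,0]

Answer: 0 0 20 0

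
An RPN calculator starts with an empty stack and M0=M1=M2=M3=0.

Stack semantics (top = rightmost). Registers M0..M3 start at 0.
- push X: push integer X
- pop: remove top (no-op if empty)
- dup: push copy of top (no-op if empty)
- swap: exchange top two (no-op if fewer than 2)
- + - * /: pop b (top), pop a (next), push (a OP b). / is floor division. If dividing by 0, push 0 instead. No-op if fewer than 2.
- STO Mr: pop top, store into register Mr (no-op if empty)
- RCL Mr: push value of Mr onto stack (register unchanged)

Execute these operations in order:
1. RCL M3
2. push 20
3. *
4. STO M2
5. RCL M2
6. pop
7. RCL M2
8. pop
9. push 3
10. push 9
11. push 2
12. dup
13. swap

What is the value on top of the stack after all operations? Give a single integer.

Answer: 2

Derivation:
After op 1 (RCL M3): stack=[0] mem=[0,0,0,0]
After op 2 (push 20): stack=[0,20] mem=[0,0,0,0]
After op 3 (*): stack=[0] mem=[0,0,0,0]
After op 4 (STO M2): stack=[empty] mem=[0,0,0,0]
After op 5 (RCL M2): stack=[0] mem=[0,0,0,0]
After op 6 (pop): stack=[empty] mem=[0,0,0,0]
After op 7 (RCL M2): stack=[0] mem=[0,0,0,0]
After op 8 (pop): stack=[empty] mem=[0,0,0,0]
After op 9 (push 3): stack=[3] mem=[0,0,0,0]
After op 10 (push 9): stack=[3,9] mem=[0,0,0,0]
After op 11 (push 2): stack=[3,9,2] mem=[0,0,0,0]
After op 12 (dup): stack=[3,9,2,2] mem=[0,0,0,0]
After op 13 (swap): stack=[3,9,2,2] mem=[0,0,0,0]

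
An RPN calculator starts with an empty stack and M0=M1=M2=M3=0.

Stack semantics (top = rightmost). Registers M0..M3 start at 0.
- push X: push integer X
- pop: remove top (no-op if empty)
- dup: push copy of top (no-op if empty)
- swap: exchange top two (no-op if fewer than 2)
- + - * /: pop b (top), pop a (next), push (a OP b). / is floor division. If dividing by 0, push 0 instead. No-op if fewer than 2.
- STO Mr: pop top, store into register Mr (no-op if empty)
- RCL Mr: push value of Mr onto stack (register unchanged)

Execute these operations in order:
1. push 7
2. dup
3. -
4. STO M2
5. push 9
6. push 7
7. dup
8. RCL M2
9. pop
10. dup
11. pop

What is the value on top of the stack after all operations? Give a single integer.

After op 1 (push 7): stack=[7] mem=[0,0,0,0]
After op 2 (dup): stack=[7,7] mem=[0,0,0,0]
After op 3 (-): stack=[0] mem=[0,0,0,0]
After op 4 (STO M2): stack=[empty] mem=[0,0,0,0]
After op 5 (push 9): stack=[9] mem=[0,0,0,0]
After op 6 (push 7): stack=[9,7] mem=[0,0,0,0]
After op 7 (dup): stack=[9,7,7] mem=[0,0,0,0]
After op 8 (RCL M2): stack=[9,7,7,0] mem=[0,0,0,0]
After op 9 (pop): stack=[9,7,7] mem=[0,0,0,0]
After op 10 (dup): stack=[9,7,7,7] mem=[0,0,0,0]
After op 11 (pop): stack=[9,7,7] mem=[0,0,0,0]

Answer: 7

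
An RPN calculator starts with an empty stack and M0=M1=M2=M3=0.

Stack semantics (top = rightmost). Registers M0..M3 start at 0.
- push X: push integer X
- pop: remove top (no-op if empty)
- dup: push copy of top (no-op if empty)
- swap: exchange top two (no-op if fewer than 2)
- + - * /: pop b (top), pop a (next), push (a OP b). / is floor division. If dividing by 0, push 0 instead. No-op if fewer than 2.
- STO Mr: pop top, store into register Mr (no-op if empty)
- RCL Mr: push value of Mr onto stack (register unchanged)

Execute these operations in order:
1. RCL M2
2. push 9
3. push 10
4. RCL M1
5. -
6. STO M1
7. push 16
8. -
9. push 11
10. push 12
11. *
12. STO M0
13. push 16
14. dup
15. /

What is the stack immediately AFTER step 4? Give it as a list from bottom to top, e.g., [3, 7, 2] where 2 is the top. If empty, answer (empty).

After op 1 (RCL M2): stack=[0] mem=[0,0,0,0]
After op 2 (push 9): stack=[0,9] mem=[0,0,0,0]
After op 3 (push 10): stack=[0,9,10] mem=[0,0,0,0]
After op 4 (RCL M1): stack=[0,9,10,0] mem=[0,0,0,0]

[0, 9, 10, 0]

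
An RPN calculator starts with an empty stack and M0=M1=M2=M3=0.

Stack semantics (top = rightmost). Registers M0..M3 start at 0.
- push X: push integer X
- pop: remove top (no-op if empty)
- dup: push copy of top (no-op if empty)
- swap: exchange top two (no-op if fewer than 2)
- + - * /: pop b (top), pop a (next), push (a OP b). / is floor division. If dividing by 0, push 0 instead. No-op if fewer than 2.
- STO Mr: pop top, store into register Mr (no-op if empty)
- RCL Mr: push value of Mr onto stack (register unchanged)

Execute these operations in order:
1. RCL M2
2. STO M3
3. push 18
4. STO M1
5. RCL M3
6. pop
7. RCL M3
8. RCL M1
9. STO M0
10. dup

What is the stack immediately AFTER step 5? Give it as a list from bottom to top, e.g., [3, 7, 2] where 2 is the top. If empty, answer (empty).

After op 1 (RCL M2): stack=[0] mem=[0,0,0,0]
After op 2 (STO M3): stack=[empty] mem=[0,0,0,0]
After op 3 (push 18): stack=[18] mem=[0,0,0,0]
After op 4 (STO M1): stack=[empty] mem=[0,18,0,0]
After op 5 (RCL M3): stack=[0] mem=[0,18,0,0]

[0]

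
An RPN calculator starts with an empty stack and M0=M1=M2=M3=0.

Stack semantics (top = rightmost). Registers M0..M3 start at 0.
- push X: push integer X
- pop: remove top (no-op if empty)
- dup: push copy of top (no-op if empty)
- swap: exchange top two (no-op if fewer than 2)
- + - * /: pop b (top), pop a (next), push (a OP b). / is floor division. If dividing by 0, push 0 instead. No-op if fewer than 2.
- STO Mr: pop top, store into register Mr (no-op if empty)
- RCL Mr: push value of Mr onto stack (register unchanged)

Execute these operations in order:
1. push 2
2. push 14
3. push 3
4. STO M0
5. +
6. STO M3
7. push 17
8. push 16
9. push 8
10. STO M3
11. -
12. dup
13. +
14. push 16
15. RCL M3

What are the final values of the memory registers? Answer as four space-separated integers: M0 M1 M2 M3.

Answer: 3 0 0 8

Derivation:
After op 1 (push 2): stack=[2] mem=[0,0,0,0]
After op 2 (push 14): stack=[2,14] mem=[0,0,0,0]
After op 3 (push 3): stack=[2,14,3] mem=[0,0,0,0]
After op 4 (STO M0): stack=[2,14] mem=[3,0,0,0]
After op 5 (+): stack=[16] mem=[3,0,0,0]
After op 6 (STO M3): stack=[empty] mem=[3,0,0,16]
After op 7 (push 17): stack=[17] mem=[3,0,0,16]
After op 8 (push 16): stack=[17,16] mem=[3,0,0,16]
After op 9 (push 8): stack=[17,16,8] mem=[3,0,0,16]
After op 10 (STO M3): stack=[17,16] mem=[3,0,0,8]
After op 11 (-): stack=[1] mem=[3,0,0,8]
After op 12 (dup): stack=[1,1] mem=[3,0,0,8]
After op 13 (+): stack=[2] mem=[3,0,0,8]
After op 14 (push 16): stack=[2,16] mem=[3,0,0,8]
After op 15 (RCL M3): stack=[2,16,8] mem=[3,0,0,8]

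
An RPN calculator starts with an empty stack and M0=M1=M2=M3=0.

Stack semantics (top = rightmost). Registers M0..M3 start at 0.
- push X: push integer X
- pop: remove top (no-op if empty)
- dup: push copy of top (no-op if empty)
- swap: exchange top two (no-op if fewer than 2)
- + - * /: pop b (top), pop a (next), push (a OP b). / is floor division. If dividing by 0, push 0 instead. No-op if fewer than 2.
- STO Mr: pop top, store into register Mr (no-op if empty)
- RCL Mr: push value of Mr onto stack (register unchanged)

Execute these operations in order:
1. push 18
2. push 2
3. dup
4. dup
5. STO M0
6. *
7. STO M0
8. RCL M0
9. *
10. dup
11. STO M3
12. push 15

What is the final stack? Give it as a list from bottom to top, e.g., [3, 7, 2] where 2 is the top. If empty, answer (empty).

Answer: [72, 15]

Derivation:
After op 1 (push 18): stack=[18] mem=[0,0,0,0]
After op 2 (push 2): stack=[18,2] mem=[0,0,0,0]
After op 3 (dup): stack=[18,2,2] mem=[0,0,0,0]
After op 4 (dup): stack=[18,2,2,2] mem=[0,0,0,0]
After op 5 (STO M0): stack=[18,2,2] mem=[2,0,0,0]
After op 6 (*): stack=[18,4] mem=[2,0,0,0]
After op 7 (STO M0): stack=[18] mem=[4,0,0,0]
After op 8 (RCL M0): stack=[18,4] mem=[4,0,0,0]
After op 9 (*): stack=[72] mem=[4,0,0,0]
After op 10 (dup): stack=[72,72] mem=[4,0,0,0]
After op 11 (STO M3): stack=[72] mem=[4,0,0,72]
After op 12 (push 15): stack=[72,15] mem=[4,0,0,72]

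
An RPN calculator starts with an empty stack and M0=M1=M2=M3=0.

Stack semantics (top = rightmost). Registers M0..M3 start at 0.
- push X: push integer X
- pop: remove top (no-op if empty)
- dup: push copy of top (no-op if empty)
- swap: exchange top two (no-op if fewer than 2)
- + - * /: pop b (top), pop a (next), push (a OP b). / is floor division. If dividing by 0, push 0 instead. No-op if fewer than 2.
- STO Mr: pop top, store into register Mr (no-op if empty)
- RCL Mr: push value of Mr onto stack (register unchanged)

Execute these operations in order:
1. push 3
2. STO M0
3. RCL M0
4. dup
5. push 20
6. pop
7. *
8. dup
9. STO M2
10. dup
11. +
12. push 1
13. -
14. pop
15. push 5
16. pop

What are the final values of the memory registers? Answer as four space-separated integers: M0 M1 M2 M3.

Answer: 3 0 9 0

Derivation:
After op 1 (push 3): stack=[3] mem=[0,0,0,0]
After op 2 (STO M0): stack=[empty] mem=[3,0,0,0]
After op 3 (RCL M0): stack=[3] mem=[3,0,0,0]
After op 4 (dup): stack=[3,3] mem=[3,0,0,0]
After op 5 (push 20): stack=[3,3,20] mem=[3,0,0,0]
After op 6 (pop): stack=[3,3] mem=[3,0,0,0]
After op 7 (*): stack=[9] mem=[3,0,0,0]
After op 8 (dup): stack=[9,9] mem=[3,0,0,0]
After op 9 (STO M2): stack=[9] mem=[3,0,9,0]
After op 10 (dup): stack=[9,9] mem=[3,0,9,0]
After op 11 (+): stack=[18] mem=[3,0,9,0]
After op 12 (push 1): stack=[18,1] mem=[3,0,9,0]
After op 13 (-): stack=[17] mem=[3,0,9,0]
After op 14 (pop): stack=[empty] mem=[3,0,9,0]
After op 15 (push 5): stack=[5] mem=[3,0,9,0]
After op 16 (pop): stack=[empty] mem=[3,0,9,0]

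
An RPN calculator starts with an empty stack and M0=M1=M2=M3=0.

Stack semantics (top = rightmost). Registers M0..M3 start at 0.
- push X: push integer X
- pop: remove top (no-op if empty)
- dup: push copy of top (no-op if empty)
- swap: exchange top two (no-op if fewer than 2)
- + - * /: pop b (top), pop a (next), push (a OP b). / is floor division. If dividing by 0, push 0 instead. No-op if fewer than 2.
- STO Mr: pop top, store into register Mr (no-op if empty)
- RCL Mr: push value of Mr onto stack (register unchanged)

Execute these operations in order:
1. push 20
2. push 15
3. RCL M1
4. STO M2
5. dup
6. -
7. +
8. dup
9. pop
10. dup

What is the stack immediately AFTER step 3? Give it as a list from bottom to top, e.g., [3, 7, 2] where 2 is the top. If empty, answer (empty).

After op 1 (push 20): stack=[20] mem=[0,0,0,0]
After op 2 (push 15): stack=[20,15] mem=[0,0,0,0]
After op 3 (RCL M1): stack=[20,15,0] mem=[0,0,0,0]

[20, 15, 0]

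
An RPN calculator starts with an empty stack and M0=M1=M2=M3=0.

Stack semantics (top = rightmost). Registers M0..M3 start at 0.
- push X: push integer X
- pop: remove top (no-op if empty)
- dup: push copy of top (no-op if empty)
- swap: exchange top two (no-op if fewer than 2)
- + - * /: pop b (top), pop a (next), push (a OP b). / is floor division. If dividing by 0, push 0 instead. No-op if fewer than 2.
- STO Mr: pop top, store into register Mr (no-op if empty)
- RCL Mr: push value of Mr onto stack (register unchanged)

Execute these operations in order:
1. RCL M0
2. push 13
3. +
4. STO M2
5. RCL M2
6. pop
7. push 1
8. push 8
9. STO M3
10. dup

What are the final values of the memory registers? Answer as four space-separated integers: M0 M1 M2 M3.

After op 1 (RCL M0): stack=[0] mem=[0,0,0,0]
After op 2 (push 13): stack=[0,13] mem=[0,0,0,0]
After op 3 (+): stack=[13] mem=[0,0,0,0]
After op 4 (STO M2): stack=[empty] mem=[0,0,13,0]
After op 5 (RCL M2): stack=[13] mem=[0,0,13,0]
After op 6 (pop): stack=[empty] mem=[0,0,13,0]
After op 7 (push 1): stack=[1] mem=[0,0,13,0]
After op 8 (push 8): stack=[1,8] mem=[0,0,13,0]
After op 9 (STO M3): stack=[1] mem=[0,0,13,8]
After op 10 (dup): stack=[1,1] mem=[0,0,13,8]

Answer: 0 0 13 8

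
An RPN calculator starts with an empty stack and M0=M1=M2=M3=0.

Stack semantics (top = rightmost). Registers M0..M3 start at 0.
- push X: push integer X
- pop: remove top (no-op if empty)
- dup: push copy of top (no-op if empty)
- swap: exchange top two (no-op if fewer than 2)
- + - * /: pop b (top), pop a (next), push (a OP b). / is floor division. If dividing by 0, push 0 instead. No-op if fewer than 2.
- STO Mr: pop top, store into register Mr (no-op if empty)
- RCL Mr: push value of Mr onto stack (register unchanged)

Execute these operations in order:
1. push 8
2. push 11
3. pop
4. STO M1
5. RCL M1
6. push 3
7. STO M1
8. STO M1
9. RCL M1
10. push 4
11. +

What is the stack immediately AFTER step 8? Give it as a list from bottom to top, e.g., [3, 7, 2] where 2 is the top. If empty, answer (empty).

After op 1 (push 8): stack=[8] mem=[0,0,0,0]
After op 2 (push 11): stack=[8,11] mem=[0,0,0,0]
After op 3 (pop): stack=[8] mem=[0,0,0,0]
After op 4 (STO M1): stack=[empty] mem=[0,8,0,0]
After op 5 (RCL M1): stack=[8] mem=[0,8,0,0]
After op 6 (push 3): stack=[8,3] mem=[0,8,0,0]
After op 7 (STO M1): stack=[8] mem=[0,3,0,0]
After op 8 (STO M1): stack=[empty] mem=[0,8,0,0]

(empty)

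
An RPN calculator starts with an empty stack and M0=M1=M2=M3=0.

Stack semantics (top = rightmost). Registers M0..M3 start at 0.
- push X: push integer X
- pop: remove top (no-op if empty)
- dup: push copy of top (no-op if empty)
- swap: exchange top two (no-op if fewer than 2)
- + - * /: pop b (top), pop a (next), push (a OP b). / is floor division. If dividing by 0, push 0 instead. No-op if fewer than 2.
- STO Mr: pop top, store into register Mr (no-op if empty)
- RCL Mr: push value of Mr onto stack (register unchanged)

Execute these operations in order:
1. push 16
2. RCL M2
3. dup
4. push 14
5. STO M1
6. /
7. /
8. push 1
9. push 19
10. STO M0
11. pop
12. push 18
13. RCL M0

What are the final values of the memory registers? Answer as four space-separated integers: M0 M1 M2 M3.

After op 1 (push 16): stack=[16] mem=[0,0,0,0]
After op 2 (RCL M2): stack=[16,0] mem=[0,0,0,0]
After op 3 (dup): stack=[16,0,0] mem=[0,0,0,0]
After op 4 (push 14): stack=[16,0,0,14] mem=[0,0,0,0]
After op 5 (STO M1): stack=[16,0,0] mem=[0,14,0,0]
After op 6 (/): stack=[16,0] mem=[0,14,0,0]
After op 7 (/): stack=[0] mem=[0,14,0,0]
After op 8 (push 1): stack=[0,1] mem=[0,14,0,0]
After op 9 (push 19): stack=[0,1,19] mem=[0,14,0,0]
After op 10 (STO M0): stack=[0,1] mem=[19,14,0,0]
After op 11 (pop): stack=[0] mem=[19,14,0,0]
After op 12 (push 18): stack=[0,18] mem=[19,14,0,0]
After op 13 (RCL M0): stack=[0,18,19] mem=[19,14,0,0]

Answer: 19 14 0 0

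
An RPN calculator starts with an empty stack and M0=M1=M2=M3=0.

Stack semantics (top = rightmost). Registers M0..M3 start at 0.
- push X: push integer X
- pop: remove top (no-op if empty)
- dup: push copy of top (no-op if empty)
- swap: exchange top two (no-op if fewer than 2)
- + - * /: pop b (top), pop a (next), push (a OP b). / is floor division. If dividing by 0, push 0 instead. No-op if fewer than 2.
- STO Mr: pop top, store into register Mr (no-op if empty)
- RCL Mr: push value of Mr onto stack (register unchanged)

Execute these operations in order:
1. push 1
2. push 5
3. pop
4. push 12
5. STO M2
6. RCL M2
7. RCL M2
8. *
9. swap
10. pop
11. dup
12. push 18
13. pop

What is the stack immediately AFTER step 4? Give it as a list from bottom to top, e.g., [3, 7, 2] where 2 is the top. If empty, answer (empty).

After op 1 (push 1): stack=[1] mem=[0,0,0,0]
After op 2 (push 5): stack=[1,5] mem=[0,0,0,0]
After op 3 (pop): stack=[1] mem=[0,0,0,0]
After op 4 (push 12): stack=[1,12] mem=[0,0,0,0]

[1, 12]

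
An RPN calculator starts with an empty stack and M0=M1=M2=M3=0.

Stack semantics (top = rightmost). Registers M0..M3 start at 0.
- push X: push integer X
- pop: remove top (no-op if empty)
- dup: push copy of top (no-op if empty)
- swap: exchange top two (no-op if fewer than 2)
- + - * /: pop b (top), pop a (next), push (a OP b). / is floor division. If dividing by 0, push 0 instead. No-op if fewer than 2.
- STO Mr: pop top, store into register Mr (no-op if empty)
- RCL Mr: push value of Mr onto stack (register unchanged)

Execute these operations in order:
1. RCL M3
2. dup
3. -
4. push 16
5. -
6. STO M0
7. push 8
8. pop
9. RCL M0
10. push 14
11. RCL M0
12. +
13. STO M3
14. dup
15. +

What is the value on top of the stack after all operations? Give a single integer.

Answer: -32

Derivation:
After op 1 (RCL M3): stack=[0] mem=[0,0,0,0]
After op 2 (dup): stack=[0,0] mem=[0,0,0,0]
After op 3 (-): stack=[0] mem=[0,0,0,0]
After op 4 (push 16): stack=[0,16] mem=[0,0,0,0]
After op 5 (-): stack=[-16] mem=[0,0,0,0]
After op 6 (STO M0): stack=[empty] mem=[-16,0,0,0]
After op 7 (push 8): stack=[8] mem=[-16,0,0,0]
After op 8 (pop): stack=[empty] mem=[-16,0,0,0]
After op 9 (RCL M0): stack=[-16] mem=[-16,0,0,0]
After op 10 (push 14): stack=[-16,14] mem=[-16,0,0,0]
After op 11 (RCL M0): stack=[-16,14,-16] mem=[-16,0,0,0]
After op 12 (+): stack=[-16,-2] mem=[-16,0,0,0]
After op 13 (STO M3): stack=[-16] mem=[-16,0,0,-2]
After op 14 (dup): stack=[-16,-16] mem=[-16,0,0,-2]
After op 15 (+): stack=[-32] mem=[-16,0,0,-2]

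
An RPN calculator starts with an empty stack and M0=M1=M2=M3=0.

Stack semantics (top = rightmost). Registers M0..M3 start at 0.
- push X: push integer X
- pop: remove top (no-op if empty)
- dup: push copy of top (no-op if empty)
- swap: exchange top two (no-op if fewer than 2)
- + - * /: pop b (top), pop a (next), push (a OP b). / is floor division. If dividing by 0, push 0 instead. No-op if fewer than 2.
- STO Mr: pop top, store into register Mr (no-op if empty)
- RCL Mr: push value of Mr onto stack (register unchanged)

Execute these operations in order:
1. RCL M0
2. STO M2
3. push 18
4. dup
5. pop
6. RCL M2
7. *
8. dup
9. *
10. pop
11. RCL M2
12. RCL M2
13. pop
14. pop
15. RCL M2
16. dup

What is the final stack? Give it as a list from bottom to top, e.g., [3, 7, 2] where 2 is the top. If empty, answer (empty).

Answer: [0, 0]

Derivation:
After op 1 (RCL M0): stack=[0] mem=[0,0,0,0]
After op 2 (STO M2): stack=[empty] mem=[0,0,0,0]
After op 3 (push 18): stack=[18] mem=[0,0,0,0]
After op 4 (dup): stack=[18,18] mem=[0,0,0,0]
After op 5 (pop): stack=[18] mem=[0,0,0,0]
After op 6 (RCL M2): stack=[18,0] mem=[0,0,0,0]
After op 7 (*): stack=[0] mem=[0,0,0,0]
After op 8 (dup): stack=[0,0] mem=[0,0,0,0]
After op 9 (*): stack=[0] mem=[0,0,0,0]
After op 10 (pop): stack=[empty] mem=[0,0,0,0]
After op 11 (RCL M2): stack=[0] mem=[0,0,0,0]
After op 12 (RCL M2): stack=[0,0] mem=[0,0,0,0]
After op 13 (pop): stack=[0] mem=[0,0,0,0]
After op 14 (pop): stack=[empty] mem=[0,0,0,0]
After op 15 (RCL M2): stack=[0] mem=[0,0,0,0]
After op 16 (dup): stack=[0,0] mem=[0,0,0,0]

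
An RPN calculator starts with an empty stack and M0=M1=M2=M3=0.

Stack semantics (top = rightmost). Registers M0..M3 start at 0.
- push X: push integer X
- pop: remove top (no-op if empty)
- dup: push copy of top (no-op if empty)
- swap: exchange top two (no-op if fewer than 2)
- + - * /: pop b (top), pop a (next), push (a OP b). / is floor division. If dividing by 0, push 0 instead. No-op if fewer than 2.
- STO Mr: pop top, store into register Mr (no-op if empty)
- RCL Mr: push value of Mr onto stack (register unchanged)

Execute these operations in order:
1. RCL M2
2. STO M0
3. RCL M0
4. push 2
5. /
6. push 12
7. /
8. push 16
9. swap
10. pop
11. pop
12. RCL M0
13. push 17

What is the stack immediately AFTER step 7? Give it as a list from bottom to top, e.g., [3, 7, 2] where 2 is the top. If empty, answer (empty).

After op 1 (RCL M2): stack=[0] mem=[0,0,0,0]
After op 2 (STO M0): stack=[empty] mem=[0,0,0,0]
After op 3 (RCL M0): stack=[0] mem=[0,0,0,0]
After op 4 (push 2): stack=[0,2] mem=[0,0,0,0]
After op 5 (/): stack=[0] mem=[0,0,0,0]
After op 6 (push 12): stack=[0,12] mem=[0,0,0,0]
After op 7 (/): stack=[0] mem=[0,0,0,0]

[0]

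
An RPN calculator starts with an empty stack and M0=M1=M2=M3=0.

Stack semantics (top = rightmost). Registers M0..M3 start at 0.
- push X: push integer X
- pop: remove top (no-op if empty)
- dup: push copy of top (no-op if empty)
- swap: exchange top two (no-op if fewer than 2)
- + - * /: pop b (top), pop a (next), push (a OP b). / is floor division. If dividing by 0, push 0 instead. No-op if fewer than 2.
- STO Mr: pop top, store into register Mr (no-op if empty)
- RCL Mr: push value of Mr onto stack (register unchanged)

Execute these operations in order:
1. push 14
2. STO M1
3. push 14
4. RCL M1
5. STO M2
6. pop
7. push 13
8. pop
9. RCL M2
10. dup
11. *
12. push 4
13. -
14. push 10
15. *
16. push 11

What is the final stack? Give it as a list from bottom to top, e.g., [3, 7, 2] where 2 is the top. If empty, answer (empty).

After op 1 (push 14): stack=[14] mem=[0,0,0,0]
After op 2 (STO M1): stack=[empty] mem=[0,14,0,0]
After op 3 (push 14): stack=[14] mem=[0,14,0,0]
After op 4 (RCL M1): stack=[14,14] mem=[0,14,0,0]
After op 5 (STO M2): stack=[14] mem=[0,14,14,0]
After op 6 (pop): stack=[empty] mem=[0,14,14,0]
After op 7 (push 13): stack=[13] mem=[0,14,14,0]
After op 8 (pop): stack=[empty] mem=[0,14,14,0]
After op 9 (RCL M2): stack=[14] mem=[0,14,14,0]
After op 10 (dup): stack=[14,14] mem=[0,14,14,0]
After op 11 (*): stack=[196] mem=[0,14,14,0]
After op 12 (push 4): stack=[196,4] mem=[0,14,14,0]
After op 13 (-): stack=[192] mem=[0,14,14,0]
After op 14 (push 10): stack=[192,10] mem=[0,14,14,0]
After op 15 (*): stack=[1920] mem=[0,14,14,0]
After op 16 (push 11): stack=[1920,11] mem=[0,14,14,0]

Answer: [1920, 11]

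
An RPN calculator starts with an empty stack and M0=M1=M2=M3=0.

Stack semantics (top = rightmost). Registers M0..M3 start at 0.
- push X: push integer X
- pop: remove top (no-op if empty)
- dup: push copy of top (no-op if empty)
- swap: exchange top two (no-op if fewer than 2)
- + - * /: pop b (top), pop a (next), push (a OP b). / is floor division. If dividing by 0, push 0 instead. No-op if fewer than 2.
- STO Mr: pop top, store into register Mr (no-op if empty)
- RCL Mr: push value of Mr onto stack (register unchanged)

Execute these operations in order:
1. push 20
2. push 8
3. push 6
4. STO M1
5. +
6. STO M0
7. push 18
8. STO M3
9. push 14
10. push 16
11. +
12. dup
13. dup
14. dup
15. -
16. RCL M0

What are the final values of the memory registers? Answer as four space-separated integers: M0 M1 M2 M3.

Answer: 28 6 0 18

Derivation:
After op 1 (push 20): stack=[20] mem=[0,0,0,0]
After op 2 (push 8): stack=[20,8] mem=[0,0,0,0]
After op 3 (push 6): stack=[20,8,6] mem=[0,0,0,0]
After op 4 (STO M1): stack=[20,8] mem=[0,6,0,0]
After op 5 (+): stack=[28] mem=[0,6,0,0]
After op 6 (STO M0): stack=[empty] mem=[28,6,0,0]
After op 7 (push 18): stack=[18] mem=[28,6,0,0]
After op 8 (STO M3): stack=[empty] mem=[28,6,0,18]
After op 9 (push 14): stack=[14] mem=[28,6,0,18]
After op 10 (push 16): stack=[14,16] mem=[28,6,0,18]
After op 11 (+): stack=[30] mem=[28,6,0,18]
After op 12 (dup): stack=[30,30] mem=[28,6,0,18]
After op 13 (dup): stack=[30,30,30] mem=[28,6,0,18]
After op 14 (dup): stack=[30,30,30,30] mem=[28,6,0,18]
After op 15 (-): stack=[30,30,0] mem=[28,6,0,18]
After op 16 (RCL M0): stack=[30,30,0,28] mem=[28,6,0,18]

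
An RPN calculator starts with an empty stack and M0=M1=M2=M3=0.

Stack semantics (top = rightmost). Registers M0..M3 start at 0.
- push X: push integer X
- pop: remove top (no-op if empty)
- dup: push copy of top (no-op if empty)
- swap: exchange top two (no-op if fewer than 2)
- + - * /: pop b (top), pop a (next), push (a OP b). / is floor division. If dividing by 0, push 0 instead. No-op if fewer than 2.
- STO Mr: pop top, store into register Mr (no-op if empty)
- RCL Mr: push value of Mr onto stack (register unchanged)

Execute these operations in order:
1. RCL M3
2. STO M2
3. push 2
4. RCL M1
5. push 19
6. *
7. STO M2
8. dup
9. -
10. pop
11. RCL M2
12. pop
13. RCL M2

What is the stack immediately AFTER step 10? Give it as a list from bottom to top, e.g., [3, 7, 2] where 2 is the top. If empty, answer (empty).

After op 1 (RCL M3): stack=[0] mem=[0,0,0,0]
After op 2 (STO M2): stack=[empty] mem=[0,0,0,0]
After op 3 (push 2): stack=[2] mem=[0,0,0,0]
After op 4 (RCL M1): stack=[2,0] mem=[0,0,0,0]
After op 5 (push 19): stack=[2,0,19] mem=[0,0,0,0]
After op 6 (*): stack=[2,0] mem=[0,0,0,0]
After op 7 (STO M2): stack=[2] mem=[0,0,0,0]
After op 8 (dup): stack=[2,2] mem=[0,0,0,0]
After op 9 (-): stack=[0] mem=[0,0,0,0]
After op 10 (pop): stack=[empty] mem=[0,0,0,0]

(empty)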